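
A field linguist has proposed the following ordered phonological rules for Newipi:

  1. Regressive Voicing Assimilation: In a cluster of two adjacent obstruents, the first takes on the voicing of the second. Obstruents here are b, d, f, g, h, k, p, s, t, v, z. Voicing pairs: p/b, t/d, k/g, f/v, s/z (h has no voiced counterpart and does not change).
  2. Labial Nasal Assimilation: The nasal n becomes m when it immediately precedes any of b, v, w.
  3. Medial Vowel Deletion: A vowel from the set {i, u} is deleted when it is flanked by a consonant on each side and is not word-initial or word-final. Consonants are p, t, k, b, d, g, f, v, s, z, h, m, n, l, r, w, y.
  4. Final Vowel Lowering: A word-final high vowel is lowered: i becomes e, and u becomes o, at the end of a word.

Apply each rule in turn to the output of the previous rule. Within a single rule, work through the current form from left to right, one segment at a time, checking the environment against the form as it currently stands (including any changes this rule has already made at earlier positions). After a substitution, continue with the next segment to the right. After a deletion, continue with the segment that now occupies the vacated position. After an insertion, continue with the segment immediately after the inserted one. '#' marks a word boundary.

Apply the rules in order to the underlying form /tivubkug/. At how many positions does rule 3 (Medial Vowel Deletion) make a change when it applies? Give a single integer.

1 Regressive Voicing Assimilation: [tivubkug] → [tivupkug]
2 Labial Nasal Assimilation: no change — [tivupkug]
3 Medial Vowel Deletion: [tivupkug] → [tvpkg]
4 Final Vowel Lowering: no change — [tvpkg]
Rule 3 changed 3 position(s).

3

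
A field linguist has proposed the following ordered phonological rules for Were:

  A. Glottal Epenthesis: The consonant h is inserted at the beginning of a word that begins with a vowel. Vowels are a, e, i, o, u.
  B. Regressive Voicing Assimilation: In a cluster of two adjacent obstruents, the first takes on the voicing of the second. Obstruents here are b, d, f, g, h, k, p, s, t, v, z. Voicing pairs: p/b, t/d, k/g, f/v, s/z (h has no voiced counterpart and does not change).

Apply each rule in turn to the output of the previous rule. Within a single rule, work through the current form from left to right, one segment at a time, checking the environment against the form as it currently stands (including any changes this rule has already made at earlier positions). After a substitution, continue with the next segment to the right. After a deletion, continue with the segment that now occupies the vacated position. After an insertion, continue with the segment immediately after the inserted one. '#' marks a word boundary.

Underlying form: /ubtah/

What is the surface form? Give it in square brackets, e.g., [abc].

A Glottal Epenthesis: [ubtah] → [hubtah]
B Regressive Voicing Assimilation: [hubtah] → [huptah]

[huptah]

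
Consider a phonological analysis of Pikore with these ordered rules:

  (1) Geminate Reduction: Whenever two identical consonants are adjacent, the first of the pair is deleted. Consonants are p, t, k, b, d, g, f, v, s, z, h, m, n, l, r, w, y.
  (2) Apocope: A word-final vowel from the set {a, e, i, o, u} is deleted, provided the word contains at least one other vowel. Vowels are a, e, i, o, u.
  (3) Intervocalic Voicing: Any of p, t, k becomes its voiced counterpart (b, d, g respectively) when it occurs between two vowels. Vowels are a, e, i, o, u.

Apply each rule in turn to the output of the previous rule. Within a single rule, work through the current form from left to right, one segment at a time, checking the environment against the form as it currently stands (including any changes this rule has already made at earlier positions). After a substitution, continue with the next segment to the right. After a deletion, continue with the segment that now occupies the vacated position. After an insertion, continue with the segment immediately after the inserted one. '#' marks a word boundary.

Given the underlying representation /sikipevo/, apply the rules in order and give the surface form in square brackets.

(1) Geminate Reduction: no change — [sikipevo]
(2) Apocope: [sikipevo] → [sikipev]
(3) Intervocalic Voicing: [sikipev] → [sigibev]

[sigibev]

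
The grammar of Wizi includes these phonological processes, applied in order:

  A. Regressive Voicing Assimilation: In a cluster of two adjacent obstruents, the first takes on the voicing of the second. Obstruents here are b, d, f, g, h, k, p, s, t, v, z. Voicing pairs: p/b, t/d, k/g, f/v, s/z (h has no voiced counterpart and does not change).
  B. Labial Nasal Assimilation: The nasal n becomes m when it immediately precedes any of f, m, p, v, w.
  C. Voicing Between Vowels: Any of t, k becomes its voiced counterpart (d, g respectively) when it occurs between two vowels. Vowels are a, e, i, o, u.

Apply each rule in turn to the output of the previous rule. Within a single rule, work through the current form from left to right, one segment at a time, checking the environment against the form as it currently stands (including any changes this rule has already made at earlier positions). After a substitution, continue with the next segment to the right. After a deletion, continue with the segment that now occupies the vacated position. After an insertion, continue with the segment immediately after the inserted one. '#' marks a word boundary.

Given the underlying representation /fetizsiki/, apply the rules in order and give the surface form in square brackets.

[fedissigi]

A Regressive Voicing Assimilation: [fetizsiki] → [fetissiki]
B Labial Nasal Assimilation: no change — [fetissiki]
C Voicing Between Vowels: [fetissiki] → [fedissigi]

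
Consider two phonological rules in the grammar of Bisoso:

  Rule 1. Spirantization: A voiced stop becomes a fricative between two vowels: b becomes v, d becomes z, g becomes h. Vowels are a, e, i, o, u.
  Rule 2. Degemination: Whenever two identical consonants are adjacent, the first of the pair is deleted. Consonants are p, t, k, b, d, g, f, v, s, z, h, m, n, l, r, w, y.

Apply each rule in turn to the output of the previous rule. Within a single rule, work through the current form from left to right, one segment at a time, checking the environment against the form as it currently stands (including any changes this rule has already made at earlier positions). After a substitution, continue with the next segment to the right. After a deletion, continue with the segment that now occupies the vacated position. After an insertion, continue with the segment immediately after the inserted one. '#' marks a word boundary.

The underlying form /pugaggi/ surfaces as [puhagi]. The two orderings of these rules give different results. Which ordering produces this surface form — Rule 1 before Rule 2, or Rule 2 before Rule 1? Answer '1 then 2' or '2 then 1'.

Order 1 then 2:
  1 Spirantization: [pugaggi] → [puhaggi]
  2 Degemination: [puhaggi] → [puhagi]
  result: [puhagi]
Order 2 then 1:
  2 Degemination: [pugaggi] → [pugagi]
  1 Spirantization: [pugagi] → [puhahi]
  result: [puhahi]

1 then 2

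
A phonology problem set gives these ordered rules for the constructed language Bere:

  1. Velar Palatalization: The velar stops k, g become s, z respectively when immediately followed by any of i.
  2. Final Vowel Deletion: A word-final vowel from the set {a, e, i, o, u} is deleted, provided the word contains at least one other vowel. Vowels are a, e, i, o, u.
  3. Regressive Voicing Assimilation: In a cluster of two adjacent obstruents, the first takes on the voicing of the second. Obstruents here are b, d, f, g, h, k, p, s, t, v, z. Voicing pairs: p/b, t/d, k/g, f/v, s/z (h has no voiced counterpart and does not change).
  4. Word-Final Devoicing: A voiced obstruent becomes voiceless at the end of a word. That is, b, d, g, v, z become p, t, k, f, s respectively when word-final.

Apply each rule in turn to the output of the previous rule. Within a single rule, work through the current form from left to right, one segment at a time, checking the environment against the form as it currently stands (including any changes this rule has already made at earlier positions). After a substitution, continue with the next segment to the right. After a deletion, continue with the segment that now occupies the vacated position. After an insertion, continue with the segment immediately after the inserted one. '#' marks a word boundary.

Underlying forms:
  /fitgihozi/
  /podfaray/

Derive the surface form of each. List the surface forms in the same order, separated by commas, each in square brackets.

[fidzihos], [potfaray]

/fitgihozi/:
  1 Velar Palatalization: [fitgihozi] → [fitzihozi]
  2 Final Vowel Deletion: [fitzihozi] → [fitzihoz]
  3 Regressive Voicing Assimilation: [fitzihoz] → [fidzihoz]
  4 Word-Final Devoicing: [fidzihoz] → [fidzihos]
/podfaray/:
  1 Velar Palatalization: no change — [podfaray]
  2 Final Vowel Deletion: no change — [podfaray]
  3 Regressive Voicing Assimilation: [podfaray] → [potfaray]
  4 Word-Final Devoicing: no change — [potfaray]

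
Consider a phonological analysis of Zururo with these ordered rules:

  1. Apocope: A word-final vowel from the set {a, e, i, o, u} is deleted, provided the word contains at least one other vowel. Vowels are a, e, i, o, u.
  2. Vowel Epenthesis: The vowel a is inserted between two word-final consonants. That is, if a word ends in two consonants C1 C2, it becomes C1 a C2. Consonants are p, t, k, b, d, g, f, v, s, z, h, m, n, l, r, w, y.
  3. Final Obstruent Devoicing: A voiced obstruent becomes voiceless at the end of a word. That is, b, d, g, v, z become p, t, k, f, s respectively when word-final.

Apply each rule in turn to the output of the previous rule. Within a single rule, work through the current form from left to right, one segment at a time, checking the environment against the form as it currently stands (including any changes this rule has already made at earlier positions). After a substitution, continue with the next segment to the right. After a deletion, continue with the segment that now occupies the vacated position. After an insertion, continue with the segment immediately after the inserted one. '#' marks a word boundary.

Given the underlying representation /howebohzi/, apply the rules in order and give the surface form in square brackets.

[howebohas]

1 Apocope: [howebohzi] → [howebohz]
2 Vowel Epenthesis: [howebohz] → [howebohaz]
3 Final Obstruent Devoicing: [howebohaz] → [howebohas]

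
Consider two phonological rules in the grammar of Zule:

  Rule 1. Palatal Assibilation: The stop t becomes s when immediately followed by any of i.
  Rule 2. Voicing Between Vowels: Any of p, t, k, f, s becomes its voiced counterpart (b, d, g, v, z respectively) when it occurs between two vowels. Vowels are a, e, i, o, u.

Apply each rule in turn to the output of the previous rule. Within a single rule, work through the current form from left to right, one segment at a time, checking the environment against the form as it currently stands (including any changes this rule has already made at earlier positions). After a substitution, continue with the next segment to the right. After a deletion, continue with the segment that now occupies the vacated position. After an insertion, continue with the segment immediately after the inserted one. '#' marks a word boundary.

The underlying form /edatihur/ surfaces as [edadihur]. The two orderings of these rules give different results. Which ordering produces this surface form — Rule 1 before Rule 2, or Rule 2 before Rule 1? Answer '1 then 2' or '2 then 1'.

2 then 1

Order 1 then 2:
  1 Palatal Assibilation: [edatihur] → [edasihur]
  2 Voicing Between Vowels: [edasihur] → [edazihur]
  result: [edazihur]
Order 2 then 1:
  2 Voicing Between Vowels: [edatihur] → [edadihur]
  1 Palatal Assibilation: no change — [edadihur]
  result: [edadihur]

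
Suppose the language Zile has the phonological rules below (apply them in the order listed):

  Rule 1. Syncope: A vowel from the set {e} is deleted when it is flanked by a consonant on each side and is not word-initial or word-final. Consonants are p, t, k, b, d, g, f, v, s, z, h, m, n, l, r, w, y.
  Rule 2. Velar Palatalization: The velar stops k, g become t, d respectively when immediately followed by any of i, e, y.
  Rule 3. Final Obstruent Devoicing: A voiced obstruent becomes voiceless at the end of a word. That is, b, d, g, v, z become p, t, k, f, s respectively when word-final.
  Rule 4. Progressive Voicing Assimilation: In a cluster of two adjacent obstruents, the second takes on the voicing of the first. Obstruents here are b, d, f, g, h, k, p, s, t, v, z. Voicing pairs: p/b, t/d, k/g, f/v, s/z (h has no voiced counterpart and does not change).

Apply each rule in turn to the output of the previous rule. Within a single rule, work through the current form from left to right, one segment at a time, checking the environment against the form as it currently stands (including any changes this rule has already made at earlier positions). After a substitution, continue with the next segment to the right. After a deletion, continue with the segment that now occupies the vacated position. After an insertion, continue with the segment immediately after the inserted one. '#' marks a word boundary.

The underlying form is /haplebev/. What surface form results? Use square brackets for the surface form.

Rule 1 Syncope: [haplebev] → [haplbv]
Rule 2 Velar Palatalization: no change — [haplbv]
Rule 3 Final Obstruent Devoicing: [haplbv] → [haplbf]
Rule 4 Progressive Voicing Assimilation: [haplbf] → [haplbv]

[haplbv]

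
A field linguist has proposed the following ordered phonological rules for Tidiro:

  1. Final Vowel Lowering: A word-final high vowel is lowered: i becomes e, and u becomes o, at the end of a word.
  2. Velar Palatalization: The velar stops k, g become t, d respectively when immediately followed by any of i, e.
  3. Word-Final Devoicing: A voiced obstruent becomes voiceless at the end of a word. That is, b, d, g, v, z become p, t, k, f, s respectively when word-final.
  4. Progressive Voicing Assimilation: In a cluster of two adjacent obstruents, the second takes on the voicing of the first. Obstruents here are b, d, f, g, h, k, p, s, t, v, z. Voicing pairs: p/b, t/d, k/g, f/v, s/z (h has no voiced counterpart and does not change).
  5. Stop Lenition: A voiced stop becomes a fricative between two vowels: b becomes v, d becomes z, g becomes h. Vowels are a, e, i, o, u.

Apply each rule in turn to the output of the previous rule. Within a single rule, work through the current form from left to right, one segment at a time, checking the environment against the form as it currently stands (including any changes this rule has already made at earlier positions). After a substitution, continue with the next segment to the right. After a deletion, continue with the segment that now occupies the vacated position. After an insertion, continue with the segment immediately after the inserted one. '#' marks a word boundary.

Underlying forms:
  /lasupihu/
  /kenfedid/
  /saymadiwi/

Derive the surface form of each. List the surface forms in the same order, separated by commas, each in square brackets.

[lasupiho], [tenfezit], [saymaziwe]

/lasupihu/:
  1 Final Vowel Lowering: [lasupihu] → [lasupiho]
  2 Velar Palatalization: no change — [lasupiho]
  3 Word-Final Devoicing: no change — [lasupiho]
  4 Progressive Voicing Assimilation: no change — [lasupiho]
  5 Stop Lenition: no change — [lasupiho]
/kenfedid/:
  1 Final Vowel Lowering: no change — [kenfedid]
  2 Velar Palatalization: [kenfedid] → [tenfedid]
  3 Word-Final Devoicing: [tenfedid] → [tenfedit]
  4 Progressive Voicing Assimilation: no change — [tenfedit]
  5 Stop Lenition: [tenfedit] → [tenfezit]
/saymadiwi/:
  1 Final Vowel Lowering: [saymadiwi] → [saymadiwe]
  2 Velar Palatalization: no change — [saymadiwe]
  3 Word-Final Devoicing: no change — [saymadiwe]
  4 Progressive Voicing Assimilation: no change — [saymadiwe]
  5 Stop Lenition: [saymadiwe] → [saymaziwe]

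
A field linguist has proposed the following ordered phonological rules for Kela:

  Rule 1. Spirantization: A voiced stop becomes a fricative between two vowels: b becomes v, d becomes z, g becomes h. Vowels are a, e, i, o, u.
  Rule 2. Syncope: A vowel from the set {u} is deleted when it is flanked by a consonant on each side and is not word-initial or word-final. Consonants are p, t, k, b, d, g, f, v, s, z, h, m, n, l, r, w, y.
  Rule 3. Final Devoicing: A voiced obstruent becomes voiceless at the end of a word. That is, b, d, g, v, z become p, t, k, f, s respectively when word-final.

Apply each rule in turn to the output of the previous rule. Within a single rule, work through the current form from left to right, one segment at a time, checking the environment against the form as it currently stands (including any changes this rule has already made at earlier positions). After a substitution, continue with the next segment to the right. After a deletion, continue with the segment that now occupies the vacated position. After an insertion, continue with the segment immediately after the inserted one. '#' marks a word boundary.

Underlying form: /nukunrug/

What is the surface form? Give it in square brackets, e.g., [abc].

Rule 1 Spirantization: no change — [nukunrug]
Rule 2 Syncope: [nukunrug] → [nknrg]
Rule 3 Final Devoicing: [nknrg] → [nknrk]

[nknrk]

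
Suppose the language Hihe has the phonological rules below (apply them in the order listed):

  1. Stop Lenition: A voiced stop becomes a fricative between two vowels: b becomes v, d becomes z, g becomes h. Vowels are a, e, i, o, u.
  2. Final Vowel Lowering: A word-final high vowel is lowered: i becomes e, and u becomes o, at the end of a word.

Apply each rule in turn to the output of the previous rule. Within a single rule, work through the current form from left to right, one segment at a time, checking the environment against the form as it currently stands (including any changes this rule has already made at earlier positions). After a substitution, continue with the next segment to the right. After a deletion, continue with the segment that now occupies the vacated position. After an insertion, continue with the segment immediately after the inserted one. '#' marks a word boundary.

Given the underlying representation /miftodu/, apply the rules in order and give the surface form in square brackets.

[miftozo]

1 Stop Lenition: [miftodu] → [miftozu]
2 Final Vowel Lowering: [miftozu] → [miftozo]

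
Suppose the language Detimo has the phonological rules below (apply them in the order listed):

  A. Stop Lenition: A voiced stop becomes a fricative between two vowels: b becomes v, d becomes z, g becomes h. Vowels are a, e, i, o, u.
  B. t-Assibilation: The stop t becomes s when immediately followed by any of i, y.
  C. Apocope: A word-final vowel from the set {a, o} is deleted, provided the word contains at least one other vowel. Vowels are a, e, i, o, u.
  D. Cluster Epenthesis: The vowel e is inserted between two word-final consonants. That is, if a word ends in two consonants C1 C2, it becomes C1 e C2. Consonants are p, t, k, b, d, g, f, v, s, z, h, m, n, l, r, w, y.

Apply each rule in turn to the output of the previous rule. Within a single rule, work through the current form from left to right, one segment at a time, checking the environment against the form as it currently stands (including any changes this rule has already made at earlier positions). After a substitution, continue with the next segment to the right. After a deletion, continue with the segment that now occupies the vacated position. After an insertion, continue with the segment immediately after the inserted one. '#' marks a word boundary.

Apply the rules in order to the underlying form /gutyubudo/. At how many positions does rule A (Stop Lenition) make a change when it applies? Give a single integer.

A Stop Lenition: [gutyubudo] → [gutyuvuzo]
B t-Assibilation: [gutyuvuzo] → [gusyuvuzo]
C Apocope: [gusyuvuzo] → [gusyuvuz]
D Cluster Epenthesis: no change — [gusyuvuz]
Rule A changed 2 position(s).

2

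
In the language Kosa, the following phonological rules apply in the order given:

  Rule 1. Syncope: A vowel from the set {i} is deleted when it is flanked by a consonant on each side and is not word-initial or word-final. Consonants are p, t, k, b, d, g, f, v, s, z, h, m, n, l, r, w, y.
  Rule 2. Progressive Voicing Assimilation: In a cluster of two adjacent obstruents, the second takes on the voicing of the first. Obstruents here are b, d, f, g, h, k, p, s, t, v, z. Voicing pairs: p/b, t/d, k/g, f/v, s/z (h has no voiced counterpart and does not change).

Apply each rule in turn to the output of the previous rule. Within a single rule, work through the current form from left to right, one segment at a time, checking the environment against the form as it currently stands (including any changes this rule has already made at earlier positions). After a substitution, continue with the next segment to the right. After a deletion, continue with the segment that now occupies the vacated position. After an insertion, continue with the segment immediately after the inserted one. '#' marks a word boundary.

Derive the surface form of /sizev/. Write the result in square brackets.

Rule 1 Syncope: [sizev] → [szev]
Rule 2 Progressive Voicing Assimilation: [szev] → [ssev]

[ssev]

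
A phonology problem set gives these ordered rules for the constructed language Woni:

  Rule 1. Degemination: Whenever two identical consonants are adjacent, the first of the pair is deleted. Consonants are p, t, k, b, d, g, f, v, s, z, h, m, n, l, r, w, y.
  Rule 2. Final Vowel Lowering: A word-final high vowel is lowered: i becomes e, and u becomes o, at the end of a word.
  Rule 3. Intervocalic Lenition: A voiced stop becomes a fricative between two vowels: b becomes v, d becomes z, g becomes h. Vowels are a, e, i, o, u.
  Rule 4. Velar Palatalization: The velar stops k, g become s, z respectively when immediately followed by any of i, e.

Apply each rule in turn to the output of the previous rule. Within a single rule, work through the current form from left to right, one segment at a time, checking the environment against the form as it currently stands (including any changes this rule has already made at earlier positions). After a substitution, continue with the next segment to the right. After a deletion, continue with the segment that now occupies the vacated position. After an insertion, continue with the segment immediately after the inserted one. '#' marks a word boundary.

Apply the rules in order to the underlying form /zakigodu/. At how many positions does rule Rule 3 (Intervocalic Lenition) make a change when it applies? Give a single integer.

Rule 1 Degemination: no change — [zakigodu]
Rule 2 Final Vowel Lowering: [zakigodu] → [zakigodo]
Rule 3 Intervocalic Lenition: [zakigodo] → [zakihozo]
Rule 4 Velar Palatalization: [zakihozo] → [zasihozo]
Rule Rule 3 changed 2 position(s).

2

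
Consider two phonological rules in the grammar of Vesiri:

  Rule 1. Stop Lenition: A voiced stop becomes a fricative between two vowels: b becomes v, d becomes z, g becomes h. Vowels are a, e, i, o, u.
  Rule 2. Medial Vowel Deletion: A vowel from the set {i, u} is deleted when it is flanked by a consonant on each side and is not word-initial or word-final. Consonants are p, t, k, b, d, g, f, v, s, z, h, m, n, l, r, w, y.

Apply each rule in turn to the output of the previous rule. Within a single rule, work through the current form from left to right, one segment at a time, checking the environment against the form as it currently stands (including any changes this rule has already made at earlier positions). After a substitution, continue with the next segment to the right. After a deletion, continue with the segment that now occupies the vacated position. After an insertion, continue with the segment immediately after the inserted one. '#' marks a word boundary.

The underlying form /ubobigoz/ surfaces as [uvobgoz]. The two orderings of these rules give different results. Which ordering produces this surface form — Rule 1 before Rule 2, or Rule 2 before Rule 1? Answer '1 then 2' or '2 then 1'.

Order 1 then 2:
  1 Stop Lenition: [ubobigoz] → [uvovihoz]
  2 Medial Vowel Deletion: [uvovihoz] → [uvovhoz]
  result: [uvovhoz]
Order 2 then 1:
  2 Medial Vowel Deletion: [ubobigoz] → [ubobgoz]
  1 Stop Lenition: [ubobgoz] → [uvobgoz]
  result: [uvobgoz]

2 then 1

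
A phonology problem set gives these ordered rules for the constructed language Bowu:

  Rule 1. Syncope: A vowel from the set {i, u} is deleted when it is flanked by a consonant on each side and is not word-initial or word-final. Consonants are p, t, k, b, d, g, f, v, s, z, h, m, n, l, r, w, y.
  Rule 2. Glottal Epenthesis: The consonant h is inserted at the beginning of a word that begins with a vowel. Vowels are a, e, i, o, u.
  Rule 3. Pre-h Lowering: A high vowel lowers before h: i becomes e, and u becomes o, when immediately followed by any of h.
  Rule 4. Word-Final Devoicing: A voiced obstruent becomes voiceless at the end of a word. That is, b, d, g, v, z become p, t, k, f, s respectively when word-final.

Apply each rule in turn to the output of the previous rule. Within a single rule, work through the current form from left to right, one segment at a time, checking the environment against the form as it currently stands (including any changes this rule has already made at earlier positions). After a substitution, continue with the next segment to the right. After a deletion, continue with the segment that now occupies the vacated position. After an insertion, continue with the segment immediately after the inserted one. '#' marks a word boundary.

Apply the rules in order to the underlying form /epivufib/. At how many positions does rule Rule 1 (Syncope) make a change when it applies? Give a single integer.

3

Rule 1 Syncope: [epivufib] → [epvfb]
Rule 2 Glottal Epenthesis: [epvfb] → [hepvfb]
Rule 3 Pre-h Lowering: no change — [hepvfb]
Rule 4 Word-Final Devoicing: [hepvfb] → [hepvfp]
Rule Rule 1 changed 3 position(s).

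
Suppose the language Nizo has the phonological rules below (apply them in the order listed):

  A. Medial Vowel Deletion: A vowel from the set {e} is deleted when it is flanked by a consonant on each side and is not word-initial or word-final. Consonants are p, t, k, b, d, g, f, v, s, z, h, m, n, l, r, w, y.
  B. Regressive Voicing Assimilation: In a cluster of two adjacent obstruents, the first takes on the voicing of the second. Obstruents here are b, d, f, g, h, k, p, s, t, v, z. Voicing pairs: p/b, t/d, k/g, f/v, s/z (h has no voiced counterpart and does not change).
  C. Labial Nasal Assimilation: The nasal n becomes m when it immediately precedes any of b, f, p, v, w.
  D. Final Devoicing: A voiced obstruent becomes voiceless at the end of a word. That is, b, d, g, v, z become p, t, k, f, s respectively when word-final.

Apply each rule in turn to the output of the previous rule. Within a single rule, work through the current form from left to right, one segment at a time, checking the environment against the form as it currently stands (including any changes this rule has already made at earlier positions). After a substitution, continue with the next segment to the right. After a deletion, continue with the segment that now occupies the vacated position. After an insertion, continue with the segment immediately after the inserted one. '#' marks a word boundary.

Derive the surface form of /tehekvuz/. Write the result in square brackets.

[thgvus]

A Medial Vowel Deletion: [tehekvuz] → [thkvuz]
B Regressive Voicing Assimilation: [thkvuz] → [thgvuz]
C Labial Nasal Assimilation: no change — [thgvuz]
D Final Devoicing: [thgvuz] → [thgvus]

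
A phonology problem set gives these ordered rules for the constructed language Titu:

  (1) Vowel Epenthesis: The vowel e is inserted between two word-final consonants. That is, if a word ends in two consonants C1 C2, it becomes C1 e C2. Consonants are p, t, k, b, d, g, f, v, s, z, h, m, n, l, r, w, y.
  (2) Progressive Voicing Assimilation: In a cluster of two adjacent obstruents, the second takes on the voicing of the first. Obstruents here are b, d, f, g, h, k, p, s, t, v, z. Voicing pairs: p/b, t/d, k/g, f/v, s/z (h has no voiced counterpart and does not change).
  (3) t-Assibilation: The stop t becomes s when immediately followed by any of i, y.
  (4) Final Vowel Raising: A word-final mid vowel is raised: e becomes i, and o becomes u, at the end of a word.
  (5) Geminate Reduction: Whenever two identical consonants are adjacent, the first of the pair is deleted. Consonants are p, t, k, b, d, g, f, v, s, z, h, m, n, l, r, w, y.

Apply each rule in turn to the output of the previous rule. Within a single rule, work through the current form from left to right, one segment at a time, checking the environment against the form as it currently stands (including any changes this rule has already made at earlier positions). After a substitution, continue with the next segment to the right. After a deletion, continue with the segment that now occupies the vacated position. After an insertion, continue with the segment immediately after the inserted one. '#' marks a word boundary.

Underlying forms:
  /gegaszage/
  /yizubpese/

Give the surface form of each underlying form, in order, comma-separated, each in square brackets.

[gegasagi], [yizubesi]

/gegaszage/:
  (1) Vowel Epenthesis: no change — [gegaszage]
  (2) Progressive Voicing Assimilation: [gegaszage] → [gegassage]
  (3) t-Assibilation: no change — [gegassage]
  (4) Final Vowel Raising: [gegassage] → [gegassagi]
  (5) Geminate Reduction: [gegassagi] → [gegasagi]
/yizubpese/:
  (1) Vowel Epenthesis: no change — [yizubpese]
  (2) Progressive Voicing Assimilation: [yizubpese] → [yizubbese]
  (3) t-Assibilation: no change — [yizubbese]
  (4) Final Vowel Raising: [yizubbese] → [yizubbesi]
  (5) Geminate Reduction: [yizubbesi] → [yizubesi]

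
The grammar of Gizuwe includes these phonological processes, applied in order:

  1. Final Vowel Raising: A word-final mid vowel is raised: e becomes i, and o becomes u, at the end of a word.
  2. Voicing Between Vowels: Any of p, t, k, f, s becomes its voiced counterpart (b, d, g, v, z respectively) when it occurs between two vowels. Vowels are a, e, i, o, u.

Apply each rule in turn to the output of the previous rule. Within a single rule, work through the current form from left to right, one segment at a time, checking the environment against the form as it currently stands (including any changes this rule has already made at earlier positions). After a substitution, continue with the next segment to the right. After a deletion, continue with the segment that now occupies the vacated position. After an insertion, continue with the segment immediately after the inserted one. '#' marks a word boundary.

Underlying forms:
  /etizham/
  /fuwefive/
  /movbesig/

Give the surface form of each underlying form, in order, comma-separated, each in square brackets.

/etizham/:
  1 Final Vowel Raising: no change — [etizham]
  2 Voicing Between Vowels: [etizham] → [edizham]
/fuwefive/:
  1 Final Vowel Raising: [fuwefive] → [fuwefivi]
  2 Voicing Between Vowels: [fuwefivi] → [fuwevivi]
/movbesig/:
  1 Final Vowel Raising: no change — [movbesig]
  2 Voicing Between Vowels: [movbesig] → [movbezig]

[edizham], [fuwevivi], [movbezig]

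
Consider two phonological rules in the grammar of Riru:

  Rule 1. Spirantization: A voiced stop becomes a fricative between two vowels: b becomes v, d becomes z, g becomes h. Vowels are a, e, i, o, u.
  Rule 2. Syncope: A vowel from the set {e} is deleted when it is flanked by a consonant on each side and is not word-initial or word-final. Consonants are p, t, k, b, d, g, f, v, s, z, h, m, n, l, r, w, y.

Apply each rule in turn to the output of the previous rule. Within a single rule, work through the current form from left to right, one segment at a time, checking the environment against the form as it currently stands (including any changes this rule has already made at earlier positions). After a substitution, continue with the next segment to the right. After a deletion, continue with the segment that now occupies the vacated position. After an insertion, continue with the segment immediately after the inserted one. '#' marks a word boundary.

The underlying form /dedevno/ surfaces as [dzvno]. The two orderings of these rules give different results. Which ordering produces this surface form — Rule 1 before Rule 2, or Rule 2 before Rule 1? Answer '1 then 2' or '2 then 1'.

Order 1 then 2:
  1 Spirantization: [dedevno] → [dezevno]
  2 Syncope: [dezevno] → [dzvno]
  result: [dzvno]
Order 2 then 1:
  2 Syncope: [dedevno] → [ddvno]
  1 Spirantization: no change — [ddvno]
  result: [ddvno]

1 then 2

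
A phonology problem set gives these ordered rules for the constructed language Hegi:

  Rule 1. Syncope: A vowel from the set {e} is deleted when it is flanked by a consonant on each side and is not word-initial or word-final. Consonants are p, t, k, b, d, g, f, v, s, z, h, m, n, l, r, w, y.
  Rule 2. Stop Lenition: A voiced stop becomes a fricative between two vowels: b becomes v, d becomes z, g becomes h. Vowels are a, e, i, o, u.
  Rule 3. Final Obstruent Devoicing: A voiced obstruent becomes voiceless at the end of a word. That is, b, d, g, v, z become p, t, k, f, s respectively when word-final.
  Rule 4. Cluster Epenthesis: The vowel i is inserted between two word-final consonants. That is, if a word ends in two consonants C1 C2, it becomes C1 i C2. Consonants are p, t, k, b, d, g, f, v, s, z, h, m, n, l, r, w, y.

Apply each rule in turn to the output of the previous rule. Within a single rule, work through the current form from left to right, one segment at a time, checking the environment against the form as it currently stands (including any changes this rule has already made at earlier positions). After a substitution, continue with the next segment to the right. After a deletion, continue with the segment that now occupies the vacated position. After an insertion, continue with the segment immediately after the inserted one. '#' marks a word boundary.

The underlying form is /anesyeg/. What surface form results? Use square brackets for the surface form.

Rule 1 Syncope: [anesyeg] → [ansyg]
Rule 2 Stop Lenition: no change — [ansyg]
Rule 3 Final Obstruent Devoicing: [ansyg] → [ansyk]
Rule 4 Cluster Epenthesis: [ansyk] → [ansyik]

[ansyik]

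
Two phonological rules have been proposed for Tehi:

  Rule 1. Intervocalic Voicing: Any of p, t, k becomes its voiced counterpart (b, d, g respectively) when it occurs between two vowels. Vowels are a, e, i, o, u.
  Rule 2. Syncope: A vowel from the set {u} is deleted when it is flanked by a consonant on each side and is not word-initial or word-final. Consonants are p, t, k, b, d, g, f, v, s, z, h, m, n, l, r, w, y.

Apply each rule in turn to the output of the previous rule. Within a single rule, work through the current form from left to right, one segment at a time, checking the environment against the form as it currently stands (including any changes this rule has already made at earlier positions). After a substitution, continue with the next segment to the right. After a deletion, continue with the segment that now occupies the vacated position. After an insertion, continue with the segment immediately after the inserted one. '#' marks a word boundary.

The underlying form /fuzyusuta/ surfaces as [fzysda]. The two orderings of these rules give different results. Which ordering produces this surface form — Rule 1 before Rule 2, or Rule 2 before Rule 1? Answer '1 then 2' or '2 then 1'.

1 then 2

Order 1 then 2:
  1 Intervocalic Voicing: [fuzyusuta] → [fuzyusuda]
  2 Syncope: [fuzyusuda] → [fzysda]
  result: [fzysda]
Order 2 then 1:
  2 Syncope: [fuzyusuta] → [fzysta]
  1 Intervocalic Voicing: no change — [fzysta]
  result: [fzysta]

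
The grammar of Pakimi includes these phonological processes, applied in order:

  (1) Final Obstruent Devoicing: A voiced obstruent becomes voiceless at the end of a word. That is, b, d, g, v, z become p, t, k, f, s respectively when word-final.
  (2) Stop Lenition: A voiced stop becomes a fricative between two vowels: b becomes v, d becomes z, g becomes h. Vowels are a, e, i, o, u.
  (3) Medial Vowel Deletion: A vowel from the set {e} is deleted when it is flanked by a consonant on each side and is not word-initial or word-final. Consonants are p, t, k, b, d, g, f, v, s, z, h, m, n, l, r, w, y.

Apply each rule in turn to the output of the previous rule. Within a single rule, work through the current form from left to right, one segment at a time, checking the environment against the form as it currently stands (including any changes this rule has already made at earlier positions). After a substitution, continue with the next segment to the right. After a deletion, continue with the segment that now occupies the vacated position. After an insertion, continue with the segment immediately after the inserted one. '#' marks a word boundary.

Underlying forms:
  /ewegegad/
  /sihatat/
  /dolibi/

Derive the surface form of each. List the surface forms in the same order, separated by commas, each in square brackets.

/ewegegad/:
  (1) Final Obstruent Devoicing: [ewegegad] → [ewegegat]
  (2) Stop Lenition: [ewegegat] → [ewehehat]
  (3) Medial Vowel Deletion: [ewehehat] → [ewhhat]
/sihatat/:
  (1) Final Obstruent Devoicing: no change — [sihatat]
  (2) Stop Lenition: no change — [sihatat]
  (3) Medial Vowel Deletion: no change — [sihatat]
/dolibi/:
  (1) Final Obstruent Devoicing: no change — [dolibi]
  (2) Stop Lenition: [dolibi] → [dolivi]
  (3) Medial Vowel Deletion: no change — [dolivi]

[ewhhat], [sihatat], [dolivi]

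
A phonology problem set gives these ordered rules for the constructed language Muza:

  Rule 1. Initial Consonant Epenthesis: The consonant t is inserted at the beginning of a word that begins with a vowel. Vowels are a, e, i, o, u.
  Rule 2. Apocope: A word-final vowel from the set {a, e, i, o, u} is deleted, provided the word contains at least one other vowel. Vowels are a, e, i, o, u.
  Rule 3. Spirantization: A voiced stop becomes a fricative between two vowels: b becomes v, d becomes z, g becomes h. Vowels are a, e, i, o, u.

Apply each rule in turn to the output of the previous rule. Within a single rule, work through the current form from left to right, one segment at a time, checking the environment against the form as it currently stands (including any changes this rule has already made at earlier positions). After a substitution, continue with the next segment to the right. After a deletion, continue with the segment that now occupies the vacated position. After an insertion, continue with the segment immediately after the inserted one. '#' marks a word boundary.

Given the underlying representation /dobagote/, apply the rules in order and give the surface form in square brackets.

[dovahot]

Rule 1 Initial Consonant Epenthesis: no change — [dobagote]
Rule 2 Apocope: [dobagote] → [dobagot]
Rule 3 Spirantization: [dobagot] → [dovahot]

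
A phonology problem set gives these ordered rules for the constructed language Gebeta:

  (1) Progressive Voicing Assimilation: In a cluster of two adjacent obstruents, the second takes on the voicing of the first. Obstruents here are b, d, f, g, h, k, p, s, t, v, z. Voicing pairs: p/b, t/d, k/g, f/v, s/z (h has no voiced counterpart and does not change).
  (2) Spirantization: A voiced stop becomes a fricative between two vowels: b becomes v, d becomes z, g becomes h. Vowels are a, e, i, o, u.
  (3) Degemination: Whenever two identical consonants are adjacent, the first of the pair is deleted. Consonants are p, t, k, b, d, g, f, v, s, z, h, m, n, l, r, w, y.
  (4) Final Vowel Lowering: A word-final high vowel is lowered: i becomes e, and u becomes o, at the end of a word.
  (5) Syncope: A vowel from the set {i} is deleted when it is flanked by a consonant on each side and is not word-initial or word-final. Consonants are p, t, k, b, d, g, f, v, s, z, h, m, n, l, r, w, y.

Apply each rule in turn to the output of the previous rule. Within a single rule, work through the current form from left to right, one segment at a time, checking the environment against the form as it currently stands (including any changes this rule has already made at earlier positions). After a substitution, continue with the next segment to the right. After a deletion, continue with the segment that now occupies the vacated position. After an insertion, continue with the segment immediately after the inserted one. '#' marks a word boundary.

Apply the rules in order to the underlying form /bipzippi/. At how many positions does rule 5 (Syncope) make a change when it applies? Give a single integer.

(1) Progressive Voicing Assimilation: [bipzippi] → [bipsippi]
(2) Spirantization: no change — [bipsippi]
(3) Degemination: [bipsippi] → [bipsipi]
(4) Final Vowel Lowering: [bipsipi] → [bipsipe]
(5) Syncope: [bipsipe] → [bpspe]
Rule 5 changed 2 position(s).

2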